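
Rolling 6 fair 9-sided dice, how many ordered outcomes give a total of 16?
Coefficient of x^16 in (x + x² + ... + x^9)^6. By inclusion-exclusion on dice exceeding 9: Σ_j (-1)^j C(6,j)·C(16-1-9j, 5) = C(6,0)·C(15,5) - C(6,1)·C(6,5) = 1·3003 - 6·6 = 2967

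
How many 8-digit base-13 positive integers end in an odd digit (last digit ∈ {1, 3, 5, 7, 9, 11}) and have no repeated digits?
Last∈{1,3,5,7,9,11}. Last=0: 0. Last nonzero: 6×11×P(11,6) = 21954240. Total = 21954240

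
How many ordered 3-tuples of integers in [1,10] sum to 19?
Coefficient of x^19 in (x + x² + ... + x^10)^3. By inclusion-exclusion on dice exceeding 10: Σ_j (-1)^j C(3,j)·C(19-1-10j, 2) = C(3,0)·C(18,2) - C(3,1)·C(8,2) = 1·153 - 3·28 = 69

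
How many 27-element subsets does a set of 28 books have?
C(28,27) = 28!/(27!×1!) = 28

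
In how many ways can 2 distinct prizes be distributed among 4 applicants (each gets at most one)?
P(4,2) = 4!/(4-2)! = 12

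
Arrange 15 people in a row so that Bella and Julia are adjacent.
Treat as block: (15-1)! × 2! = 87178291200 × 2 = 174356582400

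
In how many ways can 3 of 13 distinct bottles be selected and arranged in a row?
P(13,3) = 13!/(13-3)! = 1716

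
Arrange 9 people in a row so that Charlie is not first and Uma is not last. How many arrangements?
By inclusion-exclusion: 9! - 2×(9-1)! + (9-2)! = 362880 - 80640 + 5040 = 287280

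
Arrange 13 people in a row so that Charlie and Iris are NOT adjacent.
Total - adjacent = 13! - (13-1)!×2 = 6227020800 - 958003200 = 5269017600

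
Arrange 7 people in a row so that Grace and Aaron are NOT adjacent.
Total - adjacent = 7! - (7-1)!×2 = 5040 - 1440 = 3600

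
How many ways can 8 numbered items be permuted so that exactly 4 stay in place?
Choose the 4 fixed points C(8,4) = 70, derange the rest: !4 = Σ_{j=0}^{4} (-1)^j·4!/j! = 24 - 24 + 12 - 4 + 1 = 9. Product = 70 × 9 = 630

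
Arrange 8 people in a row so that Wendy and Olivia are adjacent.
Treat as block: (8-1)! × 2! = 5040 × 2 = 10080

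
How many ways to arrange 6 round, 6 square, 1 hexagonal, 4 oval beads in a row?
17! / (6! × 6! × 1! × 4!) = 28588560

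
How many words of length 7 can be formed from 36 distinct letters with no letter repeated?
P(36,7) = 36!/(36-7)! = 42072307200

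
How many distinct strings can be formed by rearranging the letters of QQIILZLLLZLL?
12! / (6! × 2! × 2! × 2!) = 83160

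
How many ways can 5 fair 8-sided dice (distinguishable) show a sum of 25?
Coefficient of x^25 in (x + x² + ... + x^8)^5. By inclusion-exclusion on dice exceeding 8: Σ_j (-1)^j C(5,j)·C(25-1-8j, 4) = C(5,0)·C(24,4) - C(5,1)·C(16,4) + C(5,2)·C(8,4) = 1·10626 - 5·1820 + 10·70 = 2226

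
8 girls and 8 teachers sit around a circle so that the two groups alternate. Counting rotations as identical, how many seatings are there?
Fix one of the girls: (8-1)! ways for the remaining girls, × 8! ways for the teachers = 5040 × 40320 = 203212800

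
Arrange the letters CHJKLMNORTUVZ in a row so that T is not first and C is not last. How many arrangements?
By inclusion-exclusion: 13! - 2×(13-1)! + (13-2)! = 6227020800 - 958003200 + 39916800 = 5308934400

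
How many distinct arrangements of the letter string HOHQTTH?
7! / (1! × 3! × 1! × 2!) = 420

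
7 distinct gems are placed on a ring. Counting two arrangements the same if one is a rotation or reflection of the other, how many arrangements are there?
(7-1)!/2 = 720/2 = 360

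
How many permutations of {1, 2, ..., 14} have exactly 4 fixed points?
Choose the 4 fixed points C(14,4) = 1001, derange the rest: !10 = Σ_{j=0}^{10} (-1)^j·10!/j! = 3628800 - 3628800 + 1814400 - 604800 + 151200 - 30240 + 5040 - 720 + 90 - 10 + 1 = 1334961. Product = 1001 × 1334961 = 1336295961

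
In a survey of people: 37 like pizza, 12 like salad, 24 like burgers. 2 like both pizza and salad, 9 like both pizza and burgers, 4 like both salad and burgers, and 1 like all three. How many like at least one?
|A∪B∪C| = 37+12+24-2-9-4+1 = 59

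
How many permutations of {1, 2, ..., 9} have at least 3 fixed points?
Exactly j fixed points: C(9,j)·!(9-j); sum over j ≥ 3 (derangement numbers via !m = (m-1)·(!(m-1) + !(m-2)): !0..!6 = 1, 0, 1, 2, 9, 44, 265). Σ_{j=3}^{9} C(9,j)·!(9-j) = C(9,3)·!6 + C(9,4)·!5 + C(9,5)·!4 + C(9,6)·!3 + C(9,7)·!2 + C(9,8)·!1 + C(9,9)·!0 = 84·265 + 126·44 + 126·9 + 84·2 + 36·1 + 9·0 + 1·1 = 29143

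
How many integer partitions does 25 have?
Pentagonal recurrence p(n) = p(n-1) + p(n-2) - p(n-5) - p(n-7) + p(n-12) + p(n-15) - ... gives p(0..24) = 1, 1, 2, 3, 5, 7, 11, 15, 22, 30, 42, 56, 77, 101, 135, 176, 231, 297, 385, 490, 627, 792, 1002, 1255, 1575. p(25) = p(24) + p(23) - p(20) - p(18) + p(13) + p(10) - p(3) = 1575 + 1255 - 627 - 385 + 101 + 42 - 3 = 1958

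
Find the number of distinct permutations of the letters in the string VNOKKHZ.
7! / (1! × 1! × 1! × 1! × 1! × 2!) = 2520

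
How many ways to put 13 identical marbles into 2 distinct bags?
C(13+2-1, 2-1) = C(14, 1) = 14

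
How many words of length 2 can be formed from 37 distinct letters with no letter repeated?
P(37,2) = 37!/(37-2)! = 1332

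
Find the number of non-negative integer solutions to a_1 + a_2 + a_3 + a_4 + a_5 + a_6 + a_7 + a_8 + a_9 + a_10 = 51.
C(51+10-1, 10-1) = C(60, 9) = 14783142660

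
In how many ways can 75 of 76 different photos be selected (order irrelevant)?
C(76,75) = 76!/(75!×1!) = 76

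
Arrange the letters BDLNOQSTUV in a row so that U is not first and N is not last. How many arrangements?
By inclusion-exclusion: 10! - 2×(10-1)! + (10-2)! = 3628800 - 725760 + 40320 = 2943360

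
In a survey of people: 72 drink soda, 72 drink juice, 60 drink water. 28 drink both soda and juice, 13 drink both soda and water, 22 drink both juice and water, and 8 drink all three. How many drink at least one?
|A∪B∪C| = 72+72+60-28-13-22+8 = 149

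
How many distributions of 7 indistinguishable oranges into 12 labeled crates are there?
C(7+12-1, 12-1) = C(18, 11) = 31824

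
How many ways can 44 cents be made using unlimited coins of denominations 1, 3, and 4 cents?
Coefficient of x^44 in 1/(1-x^1) · 1/(1-x^3) · 1/(1-x^4). Case on j = number of 4-cent coins (j = 0..11); remainder r = 44 - 4j is made from {1,3} in ⌊r/3⌋+1 ways. r = 44, 40, 36, 32, 28, 24, 20, 16, 12, 8, 4, 0 → 15 + 14 + 13 + 11 + 10 + 9 + 7 + 6 + 5 + 3 + 2 + 1 = 96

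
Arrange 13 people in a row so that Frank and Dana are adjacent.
Treat as block: (13-1)! × 2! = 479001600 × 2 = 958003200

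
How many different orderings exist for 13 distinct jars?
13! = 6227020800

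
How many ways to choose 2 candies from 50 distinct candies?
C(50,2) = 50!/(2!×48!) = 1225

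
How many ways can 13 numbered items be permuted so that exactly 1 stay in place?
Choose the 1 fixed point C(13,1) = 13, derange the rest: !12 = Σ_{j=0}^{12} (-1)^j·12!/j! = 479001600 - 479001600 + 239500800 - 79833600 + 19958400 - 3991680 + 665280 - 95040 + 11880 - 1320 + 132 - 12 + 1 = 176214841. Product = 13 × 176214841 = 2290792933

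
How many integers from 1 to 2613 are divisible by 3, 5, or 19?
⌊2613/3⌋+⌊2613/5⌋+⌊2613/19⌋ - ⌊2613/15⌋-⌊2613/57⌋-⌊2613/95⌋ + ⌊2613/285⌋ = 871+522+137 - 174-45-27 + 9 = 1293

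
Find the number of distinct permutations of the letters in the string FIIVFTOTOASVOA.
14! / (3! × 2! × 2! × 1! × 2! × 2! × 2!) = 454053600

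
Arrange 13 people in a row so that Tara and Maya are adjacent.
Treat as block: (13-1)! × 2! = 479001600 × 2 = 958003200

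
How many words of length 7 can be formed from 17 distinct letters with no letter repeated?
P(17,7) = 17!/(17-7)! = 98017920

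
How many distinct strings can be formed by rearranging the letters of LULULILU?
8! / (3! × 4! × 1!) = 280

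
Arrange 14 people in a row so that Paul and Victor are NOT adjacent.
Total - adjacent = 14! - (14-1)!×2 = 87178291200 - 12454041600 = 74724249600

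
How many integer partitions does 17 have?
Pentagonal recurrence p(n) = p(n-1) + p(n-2) - p(n-5) - p(n-7) + p(n-12) + p(n-15) - ... gives p(0..16) = 1, 1, 2, 3, 5, 7, 11, 15, 22, 30, 42, 56, 77, 101, 135, 176, 231. p(17) = p(16) + p(15) - p(12) - p(10) + p(5) + p(2) = 231 + 176 - 77 - 42 + 7 + 2 = 297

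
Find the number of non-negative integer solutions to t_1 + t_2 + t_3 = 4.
C(4+3-1, 3-1) = C(6, 2) = 15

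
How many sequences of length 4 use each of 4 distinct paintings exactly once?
4! = 24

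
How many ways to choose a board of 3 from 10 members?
C(10,3) = 10!/(3!×7!) = 120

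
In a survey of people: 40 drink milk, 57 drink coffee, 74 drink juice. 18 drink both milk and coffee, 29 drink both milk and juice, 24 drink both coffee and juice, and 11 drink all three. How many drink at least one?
|A∪B∪C| = 40+57+74-18-29-24+11 = 111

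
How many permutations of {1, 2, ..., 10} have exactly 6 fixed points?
Choose the 6 fixed points C(10,6) = 210, derange the rest: !4 = Σ_{j=0}^{4} (-1)^j·4!/j! = 24 - 24 + 12 - 4 + 1 = 9. Product = 210 × 9 = 1890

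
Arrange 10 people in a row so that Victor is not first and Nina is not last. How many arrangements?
By inclusion-exclusion: 10! - 2×(10-1)! + (10-2)! = 3628800 - 725760 + 40320 = 2943360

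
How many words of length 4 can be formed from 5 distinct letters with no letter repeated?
P(5,4) = 5!/(5-4)! = 120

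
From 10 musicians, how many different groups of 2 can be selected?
C(10,2) = 10!/(2!×8!) = 45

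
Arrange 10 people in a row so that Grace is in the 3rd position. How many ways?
Fix one position: (10-1)! = 362880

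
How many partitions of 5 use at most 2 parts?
By conjugation, equals partitions of 5 into parts ≤ 2. Let r_j(i) = number of partitions of i into parts ≤ j, for i = 0..5. r_1(i) = 1 for all i; r_j(i) = r_{j-1}(i) + r_j(i-j). Rows j = 2..2: ≤2: 1 1 2 2 3 3. r_2(5) = 3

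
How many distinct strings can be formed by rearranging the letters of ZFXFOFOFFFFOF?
13! / (1! × 8! × 1! × 3!) = 25740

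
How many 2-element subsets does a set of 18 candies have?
C(18,2) = 18!/(2!×16!) = 153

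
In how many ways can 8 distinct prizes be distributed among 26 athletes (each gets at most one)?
P(26,8) = 26!/(26-8)! = 62990928000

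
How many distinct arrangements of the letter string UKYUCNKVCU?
10! / (1! × 3! × 1! × 1! × 2! × 2!) = 151200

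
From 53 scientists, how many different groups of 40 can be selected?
C(53,40) = 53!/(40!×13!) = 841392966470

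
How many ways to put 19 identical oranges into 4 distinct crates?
C(19+4-1, 4-1) = C(22, 3) = 1540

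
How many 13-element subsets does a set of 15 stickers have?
C(15,13) = 15!/(13!×2!) = 105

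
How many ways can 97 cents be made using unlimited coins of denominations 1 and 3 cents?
Coefficient of x^97 in 1/(1-x^1) · 1/(1-x^3). Use j coins of 3 for j = 0..⌊97/3⌋ = 32, the rest in 1s: 32 + 1 = 33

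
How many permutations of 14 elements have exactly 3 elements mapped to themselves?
Choose the 3 fixed points C(14,3) = 364, derange the rest: !11 = Σ_{j=0}^{11} (-1)^j·11!/j! = 39916800 - 39916800 + 19958400 - 6652800 + 1663200 - 332640 + 55440 - 7920 + 990 - 110 + 11 - 1 = 14684570. Product = 364 × 14684570 = 5345183480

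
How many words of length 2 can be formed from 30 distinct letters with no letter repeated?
P(30,2) = 30!/(30-2)! = 870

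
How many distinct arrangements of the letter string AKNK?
4! / (1! × 2! × 1!) = 12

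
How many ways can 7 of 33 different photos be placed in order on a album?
P(33,7) = 33!/(33-7)! = 21531121920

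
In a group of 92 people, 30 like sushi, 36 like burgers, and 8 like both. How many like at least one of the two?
|A∪B| = |A| + |B| - |A∩B| = 30 + 36 - 8 = 58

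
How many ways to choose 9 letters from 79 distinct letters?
C(79,9) = 79!/(9!×70!) = 205811513765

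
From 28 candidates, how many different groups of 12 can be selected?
C(28,12) = 28!/(12!×16!) = 30421755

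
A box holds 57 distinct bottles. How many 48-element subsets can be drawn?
C(57,48) = 57!/(48!×9!) = 8996462475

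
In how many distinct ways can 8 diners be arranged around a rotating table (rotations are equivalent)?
Circular: fix one position, arrange the rest. (8-1)! = 5040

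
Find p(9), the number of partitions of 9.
Pentagonal recurrence p(n) = p(n-1) + p(n-2) - p(n-5) - p(n-7) + p(n-12) + p(n-15) - ... gives p(0..8) = 1, 1, 2, 3, 5, 7, 11, 15, 22. p(9) = p(8) + p(7) - p(4) - p(2) = 22 + 15 - 5 - 2 = 30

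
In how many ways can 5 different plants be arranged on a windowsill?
5! = 120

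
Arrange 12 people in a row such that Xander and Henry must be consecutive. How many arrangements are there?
Treat the 2 as one block: (12-2+1)! × 2! = 39916800 × 2 = 79833600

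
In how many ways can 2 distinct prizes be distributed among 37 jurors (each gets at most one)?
P(37,2) = 37!/(37-2)! = 1332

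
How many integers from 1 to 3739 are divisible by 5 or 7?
⌊3739/5⌋ + ⌊3739/7⌋ - ⌊3739/35⌋ = 747 + 534 - 106 = 1175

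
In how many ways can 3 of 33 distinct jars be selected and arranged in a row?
P(33,3) = 33!/(33-3)! = 32736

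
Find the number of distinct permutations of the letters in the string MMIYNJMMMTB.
11! / (1! × 1! × 1! × 1! × 1! × 5! × 1!) = 332640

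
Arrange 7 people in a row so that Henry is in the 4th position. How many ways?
Fix one position: (7-1)! = 720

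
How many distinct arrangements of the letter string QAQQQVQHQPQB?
12! / (1! × 1! × 1! × 1! × 7! × 1!) = 95040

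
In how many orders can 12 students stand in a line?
12! = 479001600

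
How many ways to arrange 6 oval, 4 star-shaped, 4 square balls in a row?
14! / (6! × 4! × 4!) = 210210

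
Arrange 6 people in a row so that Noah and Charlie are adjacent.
Treat as block: (6-1)! × 2! = 120 × 2 = 240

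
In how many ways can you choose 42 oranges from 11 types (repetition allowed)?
C(42+11-1, 11-1) = C(52, 10) = 15820024220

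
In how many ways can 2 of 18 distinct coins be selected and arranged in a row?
P(18,2) = 18!/(18-2)! = 306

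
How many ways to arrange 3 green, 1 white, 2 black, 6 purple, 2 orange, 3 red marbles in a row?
17! / (3! × 1! × 2! × 6! × 2! × 3!) = 3430627200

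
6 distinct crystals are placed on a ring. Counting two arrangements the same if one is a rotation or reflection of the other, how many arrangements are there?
(6-1)!/2 = 120/2 = 60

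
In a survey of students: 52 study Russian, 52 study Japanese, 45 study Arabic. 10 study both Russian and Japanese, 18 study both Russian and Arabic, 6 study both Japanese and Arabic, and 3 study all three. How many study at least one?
|A∪B∪C| = 52+52+45-10-18-6+3 = 118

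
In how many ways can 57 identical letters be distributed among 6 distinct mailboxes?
C(57+6-1, 6-1) = C(62, 5) = 6471002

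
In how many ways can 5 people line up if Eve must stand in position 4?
Fix one position: (5-1)! = 24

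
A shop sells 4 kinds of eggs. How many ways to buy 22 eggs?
C(22+4-1, 4-1) = C(25, 3) = 2300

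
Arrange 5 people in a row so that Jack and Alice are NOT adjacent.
Total - adjacent = 5! - (5-1)!×2 = 120 - 48 = 72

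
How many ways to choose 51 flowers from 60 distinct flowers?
C(60,51) = 60!/(51!×9!) = 14783142660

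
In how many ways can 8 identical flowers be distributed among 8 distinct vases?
C(8+8-1, 8-1) = C(15, 7) = 6435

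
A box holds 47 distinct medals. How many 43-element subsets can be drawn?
C(47,43) = 47!/(43!×4!) = 178365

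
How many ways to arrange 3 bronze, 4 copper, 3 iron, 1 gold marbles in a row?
11! / (3! × 4! × 3! × 1!) = 46200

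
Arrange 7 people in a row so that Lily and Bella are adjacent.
Treat as block: (7-1)! × 2! = 720 × 2 = 1440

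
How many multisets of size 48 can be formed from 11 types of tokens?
C(48+11-1, 11-1) = C(58, 10) = 52179482355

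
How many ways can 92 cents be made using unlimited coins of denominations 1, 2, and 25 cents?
Coefficient of x^92 in 1/(1-x^1) · 1/(1-x^2) · 1/(1-x^25). Case on j = number of 25-cent coins (j = 0..3); remainder r = 92 - 25j is made from {1,2} in ⌊r/2⌋+1 ways. r = 92, 67, 42, 17 → 47 + 34 + 22 + 9 = 112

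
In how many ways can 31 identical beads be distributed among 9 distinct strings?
C(31+9-1, 9-1) = C(39, 8) = 61523748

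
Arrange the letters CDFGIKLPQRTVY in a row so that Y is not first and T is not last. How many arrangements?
By inclusion-exclusion: 13! - 2×(13-1)! + (13-2)! = 6227020800 - 958003200 + 39916800 = 5308934400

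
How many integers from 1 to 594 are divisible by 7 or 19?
⌊594/7⌋ + ⌊594/19⌋ - ⌊594/133⌋ = 84 + 31 - 4 = 111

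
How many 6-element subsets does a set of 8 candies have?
C(8,6) = 8!/(6!×2!) = 28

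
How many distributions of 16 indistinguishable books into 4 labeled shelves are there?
C(16+4-1, 4-1) = C(19, 3) = 969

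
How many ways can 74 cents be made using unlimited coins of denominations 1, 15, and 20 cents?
Coefficient of x^74 in 1/(1-x^1) · 1/(1-x^15) · 1/(1-x^20). Case on j = number of 20-cent coins (j = 0..3); remainder r = 74 - 20j is made from {1,15} in ⌊r/15⌋+1 ways. r = 74, 54, 34, 14 → 5 + 4 + 3 + 1 = 13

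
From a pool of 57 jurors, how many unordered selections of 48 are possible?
C(57,48) = 57!/(48!×9!) = 8996462475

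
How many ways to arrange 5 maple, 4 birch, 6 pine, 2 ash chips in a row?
17! / (5! × 4! × 6! × 2!) = 85765680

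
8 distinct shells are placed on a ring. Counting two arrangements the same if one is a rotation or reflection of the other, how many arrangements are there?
(8-1)!/2 = 5040/2 = 2520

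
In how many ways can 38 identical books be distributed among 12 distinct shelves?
C(38+12-1, 12-1) = C(49, 11) = 29135916264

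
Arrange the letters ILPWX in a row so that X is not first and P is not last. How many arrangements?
By inclusion-exclusion: 5! - 2×(5-1)! + (5-2)! = 120 - 48 + 6 = 78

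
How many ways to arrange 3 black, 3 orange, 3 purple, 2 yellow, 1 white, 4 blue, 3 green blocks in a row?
19! / (3! × 3! × 3! × 2! × 1! × 4! × 3!) = 1955457504000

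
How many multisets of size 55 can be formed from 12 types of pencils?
C(55+12-1, 12-1) = C(66, 11) = 1074082795968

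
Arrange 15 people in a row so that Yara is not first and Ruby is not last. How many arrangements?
By inclusion-exclusion: 15! - 2×(15-1)! + (15-2)! = 1307674368000 - 174356582400 + 6227020800 = 1139544806400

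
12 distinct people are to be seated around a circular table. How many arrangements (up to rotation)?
Circular: fix one position, arrange the rest. (12-1)! = 39916800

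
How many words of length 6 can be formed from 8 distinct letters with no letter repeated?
P(8,6) = 8!/(8-6)! = 20160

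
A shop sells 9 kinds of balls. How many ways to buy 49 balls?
C(49+9-1, 9-1) = C(57, 8) = 1652411475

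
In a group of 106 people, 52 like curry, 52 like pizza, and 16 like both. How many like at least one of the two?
|A∪B| = |A| + |B| - |A∩B| = 52 + 52 - 16 = 88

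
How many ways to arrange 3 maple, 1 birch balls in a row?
4! / (3! × 1!) = 4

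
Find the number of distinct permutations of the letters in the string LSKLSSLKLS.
10! / (4! × 4! × 2!) = 3150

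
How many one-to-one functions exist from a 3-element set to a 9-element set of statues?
P(9,3) = 9!/(9-3)! = 504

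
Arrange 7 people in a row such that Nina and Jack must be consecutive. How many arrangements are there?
Treat the 2 as one block: (7-2+1)! × 2! = 720 × 2 = 1440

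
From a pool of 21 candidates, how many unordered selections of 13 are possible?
C(21,13) = 21!/(13!×8!) = 203490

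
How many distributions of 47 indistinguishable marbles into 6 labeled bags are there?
C(47+6-1, 6-1) = C(52, 5) = 2598960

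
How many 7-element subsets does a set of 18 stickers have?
C(18,7) = 18!/(7!×11!) = 31824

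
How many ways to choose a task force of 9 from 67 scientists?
C(67,9) = 67!/(9!×58!) = 42757703560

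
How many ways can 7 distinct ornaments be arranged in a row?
7! = 5040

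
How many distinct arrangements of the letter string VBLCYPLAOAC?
11! / (2! × 1! × 1! × 1! × 2! × 1! × 2! × 1!) = 4989600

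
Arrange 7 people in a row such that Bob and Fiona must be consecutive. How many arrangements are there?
Treat the 2 as one block: (7-2+1)! × 2! = 720 × 2 = 1440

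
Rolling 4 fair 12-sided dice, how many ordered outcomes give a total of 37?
Coefficient of x^37 in (x + x² + ... + x^12)^4. By inclusion-exclusion on dice exceeding 12: Σ_j (-1)^j C(4,j)·C(37-1-12j, 3) = C(4,0)·C(36,3) - C(4,1)·C(24,3) + C(4,2)·C(12,3) = 1·7140 - 4·2024 + 6·220 = 364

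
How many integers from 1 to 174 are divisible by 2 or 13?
⌊174/2⌋ + ⌊174/13⌋ - ⌊174/26⌋ = 87 + 13 - 6 = 94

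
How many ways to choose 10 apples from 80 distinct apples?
C(80,10) = 80!/(10!×70!) = 1646492110120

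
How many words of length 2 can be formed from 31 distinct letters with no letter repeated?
P(31,2) = 31!/(31-2)! = 930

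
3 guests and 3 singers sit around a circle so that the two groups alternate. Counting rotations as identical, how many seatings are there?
Fix one of the guests: (3-1)! ways for the remaining guests, × 3! ways for the singers = 2 × 6 = 12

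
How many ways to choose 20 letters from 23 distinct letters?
C(23,20) = 23!/(20!×3!) = 1771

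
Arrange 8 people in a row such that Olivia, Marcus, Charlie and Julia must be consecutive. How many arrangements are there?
Treat the 4 as one block: (8-4+1)! × 4! = 120 × 24 = 2880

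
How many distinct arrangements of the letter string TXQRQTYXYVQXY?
13! / (2! × 3! × 3! × 1! × 3! × 1!) = 14414400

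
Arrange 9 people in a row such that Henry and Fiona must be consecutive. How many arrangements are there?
Treat the 2 as one block: (9-2+1)! × 2! = 40320 × 2 = 80640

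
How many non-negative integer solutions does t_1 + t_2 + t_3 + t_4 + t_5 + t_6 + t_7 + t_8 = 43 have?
C(43+8-1, 8-1) = C(50, 7) = 99884400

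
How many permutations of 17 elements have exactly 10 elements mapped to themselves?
Choose the 10 fixed points C(17,10) = 19448, derange the rest: !7 = Σ_{j=0}^{7} (-1)^j·7!/j! = 5040 - 5040 + 2520 - 840 + 210 - 42 + 7 - 1 = 1854. Product = 19448 × 1854 = 36056592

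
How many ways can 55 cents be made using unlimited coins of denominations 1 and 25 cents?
Coefficient of x^55 in 1/(1-x^1) · 1/(1-x^25). Use j coins of 25 for j = 0..⌊55/25⌋ = 2, the rest in 1s: 2 + 1 = 3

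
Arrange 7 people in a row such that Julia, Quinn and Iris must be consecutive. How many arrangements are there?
Treat the 3 as one block: (7-3+1)! × 3! = 120 × 6 = 720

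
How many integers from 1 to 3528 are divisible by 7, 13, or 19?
⌊3528/7⌋+⌊3528/13⌋+⌊3528/19⌋ - ⌊3528/91⌋-⌊3528/133⌋-⌊3528/247⌋ + ⌊3528/1729⌋ = 504+271+185 - 38-26-14 + 2 = 884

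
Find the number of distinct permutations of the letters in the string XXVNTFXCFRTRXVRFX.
17! / (1! × 2! × 5! × 1! × 3! × 3! × 2!) = 20583763200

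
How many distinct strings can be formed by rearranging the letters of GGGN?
4! / (1! × 3!) = 4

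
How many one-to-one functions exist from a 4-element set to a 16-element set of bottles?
P(16,4) = 16!/(16-4)! = 43680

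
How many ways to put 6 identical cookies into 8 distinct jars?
C(6+8-1, 8-1) = C(13, 7) = 1716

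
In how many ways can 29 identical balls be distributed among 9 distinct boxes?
C(29+9-1, 9-1) = C(37, 8) = 38608020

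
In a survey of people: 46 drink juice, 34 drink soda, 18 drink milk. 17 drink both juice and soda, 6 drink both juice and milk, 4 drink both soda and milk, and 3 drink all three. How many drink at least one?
|A∪B∪C| = 46+34+18-17-6-4+3 = 74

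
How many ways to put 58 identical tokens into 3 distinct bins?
C(58+3-1, 3-1) = C(60, 2) = 1770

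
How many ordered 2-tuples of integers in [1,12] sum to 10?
Coefficient of x^10 in (x + x² + ... + x^12)^2. By inclusion-exclusion on dice exceeding 12: Σ_j (-1)^j C(2,j)·C(10-1-12j, 1) = C(2,0)·C(9,1) = 1·9 = 9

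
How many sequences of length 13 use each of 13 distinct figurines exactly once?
13! = 6227020800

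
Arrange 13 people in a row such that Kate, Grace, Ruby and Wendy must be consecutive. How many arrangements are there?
Treat the 4 as one block: (13-4+1)! × 4! = 3628800 × 24 = 87091200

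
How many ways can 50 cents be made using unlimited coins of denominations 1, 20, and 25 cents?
Coefficient of x^50 in 1/(1-x^1) · 1/(1-x^20) · 1/(1-x^25). Case on j = number of 25-cent coins (j = 0..2); remainder r = 50 - 25j is made from {1,20} in ⌊r/20⌋+1 ways. r = 50, 25, 0 → 3 + 2 + 1 = 6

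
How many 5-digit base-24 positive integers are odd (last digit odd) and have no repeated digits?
Last∈{1,3,5,7,9,11,13,15,17,19,21,23}. Last=0: 0. Last nonzero: 12×22×P(22,3) = 2439360. Total = 2439360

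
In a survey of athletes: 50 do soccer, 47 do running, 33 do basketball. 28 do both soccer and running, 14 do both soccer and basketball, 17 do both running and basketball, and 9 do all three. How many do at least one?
|A∪B∪C| = 50+47+33-28-14-17+9 = 80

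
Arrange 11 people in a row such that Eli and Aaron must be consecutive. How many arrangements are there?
Treat the 2 as one block: (11-2+1)! × 2! = 3628800 × 2 = 7257600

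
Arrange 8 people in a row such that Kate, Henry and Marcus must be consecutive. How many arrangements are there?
Treat the 3 as one block: (8-3+1)! × 3! = 720 × 6 = 4320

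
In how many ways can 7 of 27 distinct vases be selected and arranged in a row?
P(27,7) = 27!/(27-7)! = 4475671200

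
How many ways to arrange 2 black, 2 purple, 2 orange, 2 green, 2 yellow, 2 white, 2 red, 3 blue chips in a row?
17! / (2! × 2! × 2! × 2! × 2! × 2! × 2! × 3!) = 463134672000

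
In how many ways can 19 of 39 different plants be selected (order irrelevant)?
C(39,19) = 39!/(19!×20!) = 68923264410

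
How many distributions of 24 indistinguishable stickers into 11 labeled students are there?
C(24+11-1, 11-1) = C(34, 10) = 131128140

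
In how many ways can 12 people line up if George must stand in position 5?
Fix one position: (12-1)! = 39916800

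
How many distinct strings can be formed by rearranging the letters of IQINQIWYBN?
10! / (3! × 1! × 2! × 2! × 1! × 1!) = 151200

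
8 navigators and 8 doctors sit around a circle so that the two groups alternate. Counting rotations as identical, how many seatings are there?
Fix one of the navigators: (8-1)! ways for the remaining navigators, × 8! ways for the doctors = 5040 × 40320 = 203212800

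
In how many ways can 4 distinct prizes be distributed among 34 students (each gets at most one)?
P(34,4) = 34!/(34-4)! = 1113024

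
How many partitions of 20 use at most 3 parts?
By conjugation, equals partitions of 20 into parts ≤ 3. Let r_j(i) = number of partitions of i into parts ≤ j, for i = 0..20. r_1(i) = 1 for all i; r_j(i) = r_{j-1}(i) + r_j(i-j). Rows j = 2..3: ≤2: 1 1 2 2 3 3 4 4 5 5 6 6 7 7 8 8 9 9 10 10 11; ≤3: 1 1 2 3 4 5 7 8 10 12 14 16 19 21 24 27 30 33 37 40 44. r_3(20) = 44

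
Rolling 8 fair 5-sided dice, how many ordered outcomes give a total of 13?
Coefficient of x^13 in (x + x² + ... + x^5)^8. By inclusion-exclusion on dice exceeding 5: Σ_j (-1)^j C(8,j)·C(13-1-5j, 7) = C(8,0)·C(12,7) - C(8,1)·C(7,7) = 1·792 - 8·1 = 784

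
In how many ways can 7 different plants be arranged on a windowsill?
7! = 5040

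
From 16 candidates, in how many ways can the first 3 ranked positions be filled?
P(16,3) = 16!/(16-3)! = 3360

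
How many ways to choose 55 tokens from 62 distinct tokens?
C(62,55) = 62!/(55!×7!) = 491796152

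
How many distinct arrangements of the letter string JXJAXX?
6! / (1! × 3! × 2!) = 60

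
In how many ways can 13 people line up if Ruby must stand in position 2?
Fix one position: (13-1)! = 479001600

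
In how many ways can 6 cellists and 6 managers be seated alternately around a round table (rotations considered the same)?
Fix one of the cellists: (6-1)! ways for the remaining cellists, × 6! ways for the managers = 120 × 720 = 86400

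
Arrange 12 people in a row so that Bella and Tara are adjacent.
Treat as block: (12-1)! × 2! = 39916800 × 2 = 79833600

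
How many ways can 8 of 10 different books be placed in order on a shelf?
P(10,8) = 10!/(10-8)! = 1814400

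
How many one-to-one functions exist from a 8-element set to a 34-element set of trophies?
P(34,8) = 34!/(34-8)! = 732058145280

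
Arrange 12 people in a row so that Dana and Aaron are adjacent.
Treat as block: (12-1)! × 2! = 39916800 × 2 = 79833600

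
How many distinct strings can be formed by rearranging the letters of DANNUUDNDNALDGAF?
16! / (4! × 3! × 4! × 2! × 1! × 1! × 1!) = 3027024000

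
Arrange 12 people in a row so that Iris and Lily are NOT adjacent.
Total - adjacent = 12! - (12-1)!×2 = 479001600 - 79833600 = 399168000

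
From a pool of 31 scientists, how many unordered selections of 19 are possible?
C(31,19) = 31!/(19!×12!) = 141120525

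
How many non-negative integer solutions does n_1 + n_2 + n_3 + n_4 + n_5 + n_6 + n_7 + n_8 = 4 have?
C(4+8-1, 8-1) = C(11, 7) = 330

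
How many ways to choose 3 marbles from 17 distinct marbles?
C(17,3) = 17!/(3!×14!) = 680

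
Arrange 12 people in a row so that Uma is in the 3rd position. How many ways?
Fix one position: (12-1)! = 39916800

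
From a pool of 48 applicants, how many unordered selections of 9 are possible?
C(48,9) = 48!/(9!×39!) = 1677106640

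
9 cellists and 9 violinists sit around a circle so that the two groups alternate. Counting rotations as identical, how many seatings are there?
Fix one of the cellists: (9-1)! ways for the remaining cellists, × 9! ways for the violinists = 40320 × 362880 = 14631321600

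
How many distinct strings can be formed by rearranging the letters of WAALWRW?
7! / (3! × 1! × 2! × 1!) = 420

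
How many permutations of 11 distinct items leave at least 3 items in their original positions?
Exactly j fixed points: C(11,j)·!(11-j); sum over j ≥ 3 (derangement numbers via !m = (m-1)·(!(m-1) + !(m-2)): !0..!8 = 1, 0, 1, 2, 9, 44, 265, 1854, 14833). Σ_{j=3}^{11} C(11,j)·!(11-j) = C(11,3)·!8 + C(11,4)·!7 + C(11,5)·!6 + C(11,6)·!5 + C(11,7)·!4 + C(11,8)·!3 + C(11,9)·!2 + C(11,10)·!1 + C(11,11)·!0 = 165·14833 + 330·1854 + 462·265 + 462·44 + 330·9 + 165·2 + 55·1 + 11·0 + 1·1 = 3205379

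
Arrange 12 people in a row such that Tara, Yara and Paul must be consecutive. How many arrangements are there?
Treat the 3 as one block: (12-3+1)! × 3! = 3628800 × 6 = 21772800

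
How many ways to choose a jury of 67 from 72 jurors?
C(72,67) = 72!/(67!×5!) = 13991544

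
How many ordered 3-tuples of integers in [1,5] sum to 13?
Coefficient of x^13 in (x + x² + ... + x^5)^3. By inclusion-exclusion on dice exceeding 5: Σ_j (-1)^j C(3,j)·C(13-1-5j, 2) = C(3,0)·C(12,2) - C(3,1)·C(7,2) + C(3,2)·C(2,2) = 1·66 - 3·21 + 3·1 = 6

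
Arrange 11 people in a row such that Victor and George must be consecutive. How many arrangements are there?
Treat the 2 as one block: (11-2+1)! × 2! = 3628800 × 2 = 7257600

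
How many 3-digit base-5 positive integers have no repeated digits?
First digit: 4 choices (nonzero). Then descending: 4 × 4 × 3 = 48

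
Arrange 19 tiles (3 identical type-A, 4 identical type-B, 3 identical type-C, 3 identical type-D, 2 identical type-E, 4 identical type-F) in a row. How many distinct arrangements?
19! / (3! × 4! × 3! × 3! × 2! × 4!) = 488864376000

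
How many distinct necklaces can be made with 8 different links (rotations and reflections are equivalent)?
(8-1)!/2 = 5040/2 = 2520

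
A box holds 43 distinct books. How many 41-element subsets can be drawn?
C(43,41) = 43!/(41!×2!) = 903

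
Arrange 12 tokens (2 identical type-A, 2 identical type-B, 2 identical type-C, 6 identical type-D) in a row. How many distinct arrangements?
12! / (2! × 2! × 2! × 6!) = 83160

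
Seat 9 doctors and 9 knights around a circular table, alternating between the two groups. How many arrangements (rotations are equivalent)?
Fix one of the doctors: (9-1)! ways for the remaining doctors, × 9! ways for the knights = 40320 × 362880 = 14631321600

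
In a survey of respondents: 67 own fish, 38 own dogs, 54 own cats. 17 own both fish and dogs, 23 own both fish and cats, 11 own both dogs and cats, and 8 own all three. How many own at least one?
|A∪B∪C| = 67+38+54-17-23-11+8 = 116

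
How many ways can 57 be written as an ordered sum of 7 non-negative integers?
C(57+7-1, 7-1) = C(63, 6) = 67945521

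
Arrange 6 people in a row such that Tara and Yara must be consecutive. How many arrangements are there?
Treat the 2 as one block: (6-2+1)! × 2! = 120 × 2 = 240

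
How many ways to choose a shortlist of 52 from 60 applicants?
C(60,52) = 60!/(52!×8!) = 2558620845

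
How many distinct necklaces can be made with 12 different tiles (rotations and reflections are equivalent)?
(12-1)!/2 = 39916800/2 = 19958400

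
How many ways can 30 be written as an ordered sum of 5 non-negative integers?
C(30+5-1, 5-1) = C(34, 4) = 46376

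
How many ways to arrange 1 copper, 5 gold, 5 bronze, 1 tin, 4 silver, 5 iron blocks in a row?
21! / (1! × 5! × 5! × 1! × 4! × 5!) = 1231938227520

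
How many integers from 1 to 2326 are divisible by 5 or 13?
⌊2326/5⌋ + ⌊2326/13⌋ - ⌊2326/65⌋ = 465 + 178 - 35 = 608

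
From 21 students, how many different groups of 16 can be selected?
C(21,16) = 21!/(16!×5!) = 20349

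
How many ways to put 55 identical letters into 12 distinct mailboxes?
C(55+12-1, 12-1) = C(66, 11) = 1074082795968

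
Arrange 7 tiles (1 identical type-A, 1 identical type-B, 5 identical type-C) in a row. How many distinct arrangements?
7! / (1! × 1! × 5!) = 42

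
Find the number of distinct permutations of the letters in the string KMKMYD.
6! / (1! × 1! × 2! × 2!) = 180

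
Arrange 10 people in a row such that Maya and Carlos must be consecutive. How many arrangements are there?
Treat the 2 as one block: (10-2+1)! × 2! = 362880 × 2 = 725760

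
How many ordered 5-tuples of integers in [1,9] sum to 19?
Coefficient of x^19 in (x + x² + ... + x^9)^5. By inclusion-exclusion on dice exceeding 9: Σ_j (-1)^j C(5,j)·C(19-1-9j, 4) = C(5,0)·C(18,4) - C(5,1)·C(9,4) = 1·3060 - 5·126 = 2430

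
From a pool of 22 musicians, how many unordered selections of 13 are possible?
C(22,13) = 22!/(13!×9!) = 497420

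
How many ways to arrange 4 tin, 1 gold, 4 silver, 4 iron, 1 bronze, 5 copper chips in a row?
19! / (4! × 1! × 4! × 4! × 1! × 5!) = 73329656400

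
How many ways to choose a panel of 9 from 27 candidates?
C(27,9) = 27!/(9!×18!) = 4686825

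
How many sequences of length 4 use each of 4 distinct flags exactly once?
4! = 24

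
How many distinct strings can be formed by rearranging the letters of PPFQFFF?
7! / (1! × 4! × 2!) = 105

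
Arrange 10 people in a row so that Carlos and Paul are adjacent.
Treat as block: (10-1)! × 2! = 362880 × 2 = 725760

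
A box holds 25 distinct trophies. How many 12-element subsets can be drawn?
C(25,12) = 25!/(12!×13!) = 5200300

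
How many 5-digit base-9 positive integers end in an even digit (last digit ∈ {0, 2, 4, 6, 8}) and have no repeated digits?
Last∈{0,2,4,6,8}. Last=0: 1680. Last nonzero: 4×7×P(7,3) = 5880. Total = 7560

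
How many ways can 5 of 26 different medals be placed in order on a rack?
P(26,5) = 26!/(26-5)! = 7893600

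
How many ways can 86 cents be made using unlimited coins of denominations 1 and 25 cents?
Coefficient of x^86 in 1/(1-x^1) · 1/(1-x^25). Use j coins of 25 for j = 0..⌊86/25⌋ = 3, the rest in 1s: 3 + 1 = 4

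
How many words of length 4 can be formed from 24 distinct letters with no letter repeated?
P(24,4) = 24!/(24-4)! = 255024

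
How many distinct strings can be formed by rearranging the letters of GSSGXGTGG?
9! / (1! × 2! × 5! × 1!) = 1512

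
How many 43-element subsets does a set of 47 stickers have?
C(47,43) = 47!/(43!×4!) = 178365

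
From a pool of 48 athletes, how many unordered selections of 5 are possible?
C(48,5) = 48!/(5!×43!) = 1712304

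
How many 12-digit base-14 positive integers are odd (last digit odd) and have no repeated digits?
Last∈{1,3,5,7,9,11,13}. Last=0: 0. Last nonzero: 7×12×P(12,10) = 20118067200. Total = 20118067200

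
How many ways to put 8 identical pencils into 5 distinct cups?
C(8+5-1, 5-1) = C(12, 4) = 495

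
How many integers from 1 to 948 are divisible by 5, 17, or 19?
⌊948/5⌋+⌊948/17⌋+⌊948/19⌋ - ⌊948/85⌋-⌊948/95⌋-⌊948/323⌋ + ⌊948/1615⌋ = 189+55+49 - 11-9-2 + 0 = 271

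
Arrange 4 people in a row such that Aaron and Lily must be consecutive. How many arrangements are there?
Treat the 2 as one block: (4-2+1)! × 2! = 6 × 2 = 12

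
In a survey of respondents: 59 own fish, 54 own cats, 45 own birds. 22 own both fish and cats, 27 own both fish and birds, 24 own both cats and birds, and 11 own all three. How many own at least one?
|A∪B∪C| = 59+54+45-22-27-24+11 = 96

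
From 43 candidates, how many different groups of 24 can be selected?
C(43,24) = 43!/(24!×19!) = 800472431850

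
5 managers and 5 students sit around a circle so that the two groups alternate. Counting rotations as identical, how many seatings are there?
Fix one of the managers: (5-1)! ways for the remaining managers, × 5! ways for the students = 24 × 120 = 2880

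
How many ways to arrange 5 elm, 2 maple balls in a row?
7! / (5! × 2!) = 21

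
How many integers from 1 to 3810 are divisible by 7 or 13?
⌊3810/7⌋ + ⌊3810/13⌋ - ⌊3810/91⌋ = 544 + 293 - 41 = 796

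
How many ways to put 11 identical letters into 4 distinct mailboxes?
C(11+4-1, 4-1) = C(14, 3) = 364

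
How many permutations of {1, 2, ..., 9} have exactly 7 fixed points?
Choose the 7 fixed points C(9,7) = 36, derange the rest: !2 = Σ_{j=0}^{2} (-1)^j·2!/j! = 2 - 2 + 1 = 1. Product = 36 × 1 = 36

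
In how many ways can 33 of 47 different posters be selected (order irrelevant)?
C(47,33) = 47!/(33!×14!) = 341643774795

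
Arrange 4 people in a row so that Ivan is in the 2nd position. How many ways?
Fix one position: (4-1)! = 6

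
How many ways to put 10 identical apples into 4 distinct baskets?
C(10+4-1, 4-1) = C(13, 3) = 286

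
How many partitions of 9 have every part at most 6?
Let r_j(i) = number of partitions of i into parts ≤ j, for i = 0..9. r_1(i) = 1 for all i; r_j(i) = r_{j-1}(i) + r_j(i-j). Rows j = 2..6: ≤2: 1 1 2 2 3 3 4 4 5 5; ≤3: 1 1 2 3 4 5 7 8 10 12; ≤4: 1 1 2 3 5 6 9 11 15 18; ≤5: 1 1 2 3 5 7 10 13 18 23; ≤6: 1 1 2 3 5 7 11 14 20 26. r_6(9) = 26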